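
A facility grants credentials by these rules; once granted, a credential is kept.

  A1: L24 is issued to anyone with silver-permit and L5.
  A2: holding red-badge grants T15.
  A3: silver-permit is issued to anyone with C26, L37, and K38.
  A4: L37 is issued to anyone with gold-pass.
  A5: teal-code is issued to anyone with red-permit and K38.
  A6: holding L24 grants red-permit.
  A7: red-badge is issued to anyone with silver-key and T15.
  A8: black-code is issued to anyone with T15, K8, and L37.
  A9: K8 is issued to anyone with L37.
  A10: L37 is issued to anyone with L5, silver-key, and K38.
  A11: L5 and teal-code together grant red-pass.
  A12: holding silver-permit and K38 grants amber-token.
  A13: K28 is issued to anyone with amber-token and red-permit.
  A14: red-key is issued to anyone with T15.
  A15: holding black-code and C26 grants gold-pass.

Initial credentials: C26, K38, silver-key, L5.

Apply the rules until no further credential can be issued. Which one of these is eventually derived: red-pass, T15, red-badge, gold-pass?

Holding L5, silver-key, and K38 grants L37 (A10).
Holding C26, L37, and K38 grants silver-permit (A3).
Holding silver-permit and L5 grants L24 (A1).
Holding L24 grants red-permit (A6).
Holding red-permit and K38 grants teal-code (A5).
Holding L5 and teal-code grants red-pass (A11).
gold-pass would need black-code and C26 (A15), but black-code is never granted. red-badge would need silver-key and T15 (A7), but T15 is never granted. T15 would need red-badge (A2), but red-badge is never granted.

red-pass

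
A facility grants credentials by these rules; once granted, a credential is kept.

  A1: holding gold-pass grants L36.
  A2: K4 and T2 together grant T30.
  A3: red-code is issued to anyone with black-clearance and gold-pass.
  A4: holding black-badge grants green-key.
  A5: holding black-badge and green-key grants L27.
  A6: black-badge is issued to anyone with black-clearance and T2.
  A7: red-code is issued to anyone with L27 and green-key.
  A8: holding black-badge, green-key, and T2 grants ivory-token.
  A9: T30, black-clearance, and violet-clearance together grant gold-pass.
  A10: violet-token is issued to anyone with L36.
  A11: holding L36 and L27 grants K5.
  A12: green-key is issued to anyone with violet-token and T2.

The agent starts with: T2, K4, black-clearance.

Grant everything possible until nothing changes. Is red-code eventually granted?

Yes

Holding black-clearance and T2 grants black-badge (A6).
Holding black-badge grants green-key (A4).
Holding black-badge and green-key grants L27 (A5).
Holding L27 and green-key grants red-code (A7).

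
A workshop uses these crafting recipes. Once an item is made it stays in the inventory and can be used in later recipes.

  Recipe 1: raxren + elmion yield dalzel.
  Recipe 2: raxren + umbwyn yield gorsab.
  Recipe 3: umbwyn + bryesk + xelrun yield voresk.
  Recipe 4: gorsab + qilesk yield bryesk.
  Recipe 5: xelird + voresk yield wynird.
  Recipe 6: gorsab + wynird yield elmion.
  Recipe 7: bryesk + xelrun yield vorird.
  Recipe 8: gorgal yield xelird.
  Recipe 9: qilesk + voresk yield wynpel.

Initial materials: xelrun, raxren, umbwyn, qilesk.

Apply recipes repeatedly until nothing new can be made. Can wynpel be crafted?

raxren + umbwyn → gorsab (Recipe 2).
gorsab + qilesk → bryesk (Recipe 4).
Using Recipe 3, umbwyn, bryesk, and xelrun make voresk.
qilesk + voresk → wynpel (Recipe 9).

Yes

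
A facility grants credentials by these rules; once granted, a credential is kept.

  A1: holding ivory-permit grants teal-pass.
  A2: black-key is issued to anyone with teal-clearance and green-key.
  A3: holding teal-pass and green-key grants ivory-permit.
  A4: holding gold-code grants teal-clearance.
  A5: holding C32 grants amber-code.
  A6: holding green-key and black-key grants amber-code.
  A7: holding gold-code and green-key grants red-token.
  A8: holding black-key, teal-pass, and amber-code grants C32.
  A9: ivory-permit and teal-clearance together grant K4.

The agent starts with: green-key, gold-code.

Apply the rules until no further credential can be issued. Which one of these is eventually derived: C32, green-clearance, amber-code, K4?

Holding gold-code grants teal-clearance (A4).
Holding teal-clearance and green-key grants black-key (A2).
Holding green-key and black-key grants amber-code (A6).
C32 would need black-key, teal-pass, and amber-code (A8), but teal-pass is never granted. No rule produces green-clearance, and it is not given. K4 would need ivory-permit and teal-clearance (A9), but ivory-permit is never granted.

amber-code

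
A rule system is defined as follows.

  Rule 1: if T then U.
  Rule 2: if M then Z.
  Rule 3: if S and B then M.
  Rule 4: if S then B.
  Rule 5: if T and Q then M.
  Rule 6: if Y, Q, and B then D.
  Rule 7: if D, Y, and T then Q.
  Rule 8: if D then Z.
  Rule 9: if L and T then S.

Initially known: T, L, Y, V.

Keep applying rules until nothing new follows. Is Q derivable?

Q would need D, Y, and T (Rule 7), but D is never established.

No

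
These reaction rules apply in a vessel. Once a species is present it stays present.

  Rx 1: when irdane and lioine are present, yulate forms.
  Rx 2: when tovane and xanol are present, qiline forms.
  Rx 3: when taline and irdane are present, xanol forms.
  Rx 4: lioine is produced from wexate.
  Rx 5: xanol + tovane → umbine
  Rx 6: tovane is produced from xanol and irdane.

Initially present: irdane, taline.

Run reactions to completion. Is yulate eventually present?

No

yulate would need irdane and lioine (Rx 1), but lioine never forms.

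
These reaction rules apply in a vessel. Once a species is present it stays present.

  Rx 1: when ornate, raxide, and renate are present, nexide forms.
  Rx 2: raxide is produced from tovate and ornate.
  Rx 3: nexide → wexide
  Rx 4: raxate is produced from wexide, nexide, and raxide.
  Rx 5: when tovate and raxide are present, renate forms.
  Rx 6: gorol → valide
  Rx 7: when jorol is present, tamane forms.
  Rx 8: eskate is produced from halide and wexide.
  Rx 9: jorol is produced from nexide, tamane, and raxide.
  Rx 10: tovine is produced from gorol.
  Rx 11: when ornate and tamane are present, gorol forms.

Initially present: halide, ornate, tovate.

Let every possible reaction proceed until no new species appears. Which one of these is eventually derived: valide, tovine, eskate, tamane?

tovate and ornate present → raxide forms (Rx 2).
tovate and raxide present → renate forms (Rx 5).
ornate, raxide, and renate present → nexide forms (Rx 1).
nexide present → wexide forms (Rx 3).
halide and wexide present → eskate forms (Rx 8).
valide would need gorol (Rx 6), but gorol never forms. tovine would need gorol (Rx 10), but gorol never forms. tamane would need jorol (Rx 7), but jorol never forms.

eskate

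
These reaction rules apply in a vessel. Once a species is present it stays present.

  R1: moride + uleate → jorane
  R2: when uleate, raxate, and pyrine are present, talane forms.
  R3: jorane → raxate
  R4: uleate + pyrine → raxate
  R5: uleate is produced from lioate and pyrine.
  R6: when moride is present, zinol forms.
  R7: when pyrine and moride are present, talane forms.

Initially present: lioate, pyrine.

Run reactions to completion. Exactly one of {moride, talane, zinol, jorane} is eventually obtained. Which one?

lioate and pyrine present → uleate forms (R5).
uleate and pyrine present → raxate forms (R4).
uleate, raxate, and pyrine present → talane forms (R2).
No rule produces moride, and it is not given. zinol would need moride (R6), but moride never forms. jorane would need moride and uleate (R1), but moride never forms.

talane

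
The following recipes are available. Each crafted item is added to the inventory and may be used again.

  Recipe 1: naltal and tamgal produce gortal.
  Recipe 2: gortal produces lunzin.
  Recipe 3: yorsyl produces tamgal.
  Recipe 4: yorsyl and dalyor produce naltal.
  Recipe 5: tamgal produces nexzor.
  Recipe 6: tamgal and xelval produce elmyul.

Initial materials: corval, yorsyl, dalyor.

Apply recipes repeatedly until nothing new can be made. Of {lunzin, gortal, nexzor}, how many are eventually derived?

3

Using Recipe 4, yorsyl and dalyor make naltal.
yorsyl → tamgal (Recipe 3).
Using Recipe 1, naltal and tamgal make gortal.
tamgal → nexzor (Recipe 5).
gortal → lunzin (Recipe 2).
lunzin: reached.
gortal: reached.
nexzor: reached.
All 3 are reached.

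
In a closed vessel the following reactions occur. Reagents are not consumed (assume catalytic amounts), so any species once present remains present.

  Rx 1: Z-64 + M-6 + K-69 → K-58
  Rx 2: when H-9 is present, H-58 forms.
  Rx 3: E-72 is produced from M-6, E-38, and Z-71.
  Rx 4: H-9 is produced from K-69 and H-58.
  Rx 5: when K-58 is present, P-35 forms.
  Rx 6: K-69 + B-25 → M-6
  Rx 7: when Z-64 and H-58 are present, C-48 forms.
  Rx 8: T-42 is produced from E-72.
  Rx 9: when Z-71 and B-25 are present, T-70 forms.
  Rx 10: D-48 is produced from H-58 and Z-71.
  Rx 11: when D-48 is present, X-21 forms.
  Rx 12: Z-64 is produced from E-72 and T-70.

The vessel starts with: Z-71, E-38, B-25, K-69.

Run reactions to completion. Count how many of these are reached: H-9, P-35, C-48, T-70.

K-69 and B-25 present → M-6 forms (Rx 6).
Z-71 and B-25 present → T-70 forms (Rx 9).
M-6, E-38, and Z-71 present → E-72 forms (Rx 3).
E-72 and T-70 present → Z-64 forms (Rx 12).
Z-64, M-6, and K-69 present → K-58 forms (Rx 1).
K-58 present → P-35 forms (Rx 5).
H-9 would need K-69 and H-58 (Rx 4), but H-58 never forms.
P-35: reached.
C-48 would need Z-64 and H-58 (Rx 7), but H-58 never forms.
T-70: reached.
Reached: P-35 and T-70 — 2 of the 4.

2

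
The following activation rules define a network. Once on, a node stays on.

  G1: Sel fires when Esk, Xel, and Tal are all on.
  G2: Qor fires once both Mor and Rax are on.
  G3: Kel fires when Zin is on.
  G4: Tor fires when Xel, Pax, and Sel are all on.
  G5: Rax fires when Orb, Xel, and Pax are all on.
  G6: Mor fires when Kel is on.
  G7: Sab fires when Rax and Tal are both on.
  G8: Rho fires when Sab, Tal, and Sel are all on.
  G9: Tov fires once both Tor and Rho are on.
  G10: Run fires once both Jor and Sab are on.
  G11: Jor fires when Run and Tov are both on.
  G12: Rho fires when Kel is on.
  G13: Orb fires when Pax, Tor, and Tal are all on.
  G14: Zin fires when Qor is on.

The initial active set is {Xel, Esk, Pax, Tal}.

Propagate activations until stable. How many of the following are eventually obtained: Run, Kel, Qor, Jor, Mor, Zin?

0

Run would need Jor and Sab (G10), but Jor never turns on.
Kel would need Zin (G3), but Zin never turns on.
Qor would need Mor and Rax (G2), but Mor never turns on.
Jor would need Run and Tov (G11), but Run never turns on.
Mor would need Kel (G6), but Kel never turns on.
Zin would need Qor (G14), but Qor never turns on.
None of the 6 are reached.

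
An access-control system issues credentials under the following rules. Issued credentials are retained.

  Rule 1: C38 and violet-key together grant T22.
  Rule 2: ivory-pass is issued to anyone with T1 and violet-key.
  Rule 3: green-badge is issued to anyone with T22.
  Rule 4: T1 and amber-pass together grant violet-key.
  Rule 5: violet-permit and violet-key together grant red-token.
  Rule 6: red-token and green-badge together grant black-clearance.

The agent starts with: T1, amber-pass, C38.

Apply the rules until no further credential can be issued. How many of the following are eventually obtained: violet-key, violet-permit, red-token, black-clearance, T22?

2

Holding T1 and amber-pass grants violet-key (Rule 4).
Holding C38 and violet-key grants T22 (Rule 1).
violet-key: reached.
No rule produces violet-permit, and it is not given.
red-token would need violet-permit and violet-key (Rule 5), but violet-permit is never granted.
black-clearance would need red-token and green-badge (Rule 6), but red-token is never granted.
T22: reached.
Reached: violet-key and T22 — 2 of the 5.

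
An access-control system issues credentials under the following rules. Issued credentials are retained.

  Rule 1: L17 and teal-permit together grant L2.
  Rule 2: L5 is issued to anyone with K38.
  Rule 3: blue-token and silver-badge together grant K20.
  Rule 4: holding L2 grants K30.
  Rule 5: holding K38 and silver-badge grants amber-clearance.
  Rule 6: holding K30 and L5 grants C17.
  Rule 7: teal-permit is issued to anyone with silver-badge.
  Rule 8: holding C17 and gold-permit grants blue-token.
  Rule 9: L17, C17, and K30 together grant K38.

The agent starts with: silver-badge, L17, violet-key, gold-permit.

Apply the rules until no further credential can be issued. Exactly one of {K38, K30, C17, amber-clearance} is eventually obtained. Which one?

Holding silver-badge grants teal-permit (Rule 7).
Holding L17 and teal-permit grants L2 (Rule 1).
Holding L2 grants K30 (Rule 4).
C17 would need K30 and L5 (Rule 6), but L5 is never granted. K38 would need L17, C17, and K30 (Rule 9), but C17 is never granted. amber-clearance would need K38 and silver-badge (Rule 5), but K38 is never granted.

K30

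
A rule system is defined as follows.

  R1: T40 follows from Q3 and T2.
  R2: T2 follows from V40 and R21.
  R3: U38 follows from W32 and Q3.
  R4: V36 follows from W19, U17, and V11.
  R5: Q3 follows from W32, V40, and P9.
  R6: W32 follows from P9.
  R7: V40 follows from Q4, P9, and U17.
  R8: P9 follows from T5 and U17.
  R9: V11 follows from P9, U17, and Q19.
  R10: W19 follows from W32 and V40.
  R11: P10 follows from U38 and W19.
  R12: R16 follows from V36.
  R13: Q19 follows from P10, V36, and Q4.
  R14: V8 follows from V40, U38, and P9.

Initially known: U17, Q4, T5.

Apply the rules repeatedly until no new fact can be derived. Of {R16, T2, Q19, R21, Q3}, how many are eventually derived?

1

T5 and U17 hold, so P9 follows (R8).
P9 holds, so W32 follows (R6).
Q4, P9, and U17 hold, so V40 follows (R7).
W32, V40, and P9 hold, so Q3 follows (R5).
R16 would need V36 (R12), but V36 is never established.
T2 would need V40 and R21 (R2), but R21 is never established.
Q19 would need P10, V36, and Q4 (R13), but V36 is never established.
No rule produces R21, and it is not given.
Q3: reached.
Reached: Q3 — 1 of the 5.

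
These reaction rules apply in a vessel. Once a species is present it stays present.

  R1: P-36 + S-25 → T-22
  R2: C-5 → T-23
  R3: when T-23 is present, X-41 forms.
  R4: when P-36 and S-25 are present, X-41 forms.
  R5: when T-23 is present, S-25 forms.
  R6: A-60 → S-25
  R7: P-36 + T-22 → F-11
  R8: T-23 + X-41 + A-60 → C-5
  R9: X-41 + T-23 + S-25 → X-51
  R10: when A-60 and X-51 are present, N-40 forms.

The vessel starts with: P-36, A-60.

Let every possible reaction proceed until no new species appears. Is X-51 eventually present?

No

X-51 would need X-41, T-23, and S-25 (R9), but T-23 never forms.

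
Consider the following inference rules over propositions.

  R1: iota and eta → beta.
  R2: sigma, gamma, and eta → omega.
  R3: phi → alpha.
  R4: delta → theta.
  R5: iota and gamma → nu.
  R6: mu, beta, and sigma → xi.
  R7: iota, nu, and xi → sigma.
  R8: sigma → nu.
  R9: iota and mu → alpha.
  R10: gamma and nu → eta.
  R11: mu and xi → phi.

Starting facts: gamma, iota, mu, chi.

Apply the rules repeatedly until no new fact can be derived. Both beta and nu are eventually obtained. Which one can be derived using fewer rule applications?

nu

nu: From iota and gamma, R5 gives nu. [1 rule application]
beta: iota and gamma hold, so nu follows (R5). gamma and nu hold, so eta follows (R10). iota and eta hold, so beta follows (R1). [3 rule applications]
nu needs fewer.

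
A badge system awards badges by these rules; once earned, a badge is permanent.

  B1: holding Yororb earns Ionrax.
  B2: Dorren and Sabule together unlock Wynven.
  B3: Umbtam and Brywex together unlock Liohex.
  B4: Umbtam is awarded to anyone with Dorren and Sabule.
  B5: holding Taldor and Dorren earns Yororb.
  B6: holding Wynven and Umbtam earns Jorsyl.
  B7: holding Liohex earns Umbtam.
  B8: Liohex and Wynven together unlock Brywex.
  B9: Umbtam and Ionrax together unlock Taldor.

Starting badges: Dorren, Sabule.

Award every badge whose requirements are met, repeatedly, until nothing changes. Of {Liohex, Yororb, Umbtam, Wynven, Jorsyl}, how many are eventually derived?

3

With Dorren and Sabule, Wynven is earned (B2).
With Dorren and Sabule, Umbtam is earned (B4).
With Wynven and Umbtam, Jorsyl is earned (B6).
Liohex would need Umbtam and Brywex (B3), but Brywex is never earned.
Yororb would need Taldor and Dorren (B5), but Taldor is never earned.
Umbtam: reached.
Wynven: reached.
Jorsyl: reached.
Reached: Umbtam, Wynven, and Jorsyl — 3 of the 5.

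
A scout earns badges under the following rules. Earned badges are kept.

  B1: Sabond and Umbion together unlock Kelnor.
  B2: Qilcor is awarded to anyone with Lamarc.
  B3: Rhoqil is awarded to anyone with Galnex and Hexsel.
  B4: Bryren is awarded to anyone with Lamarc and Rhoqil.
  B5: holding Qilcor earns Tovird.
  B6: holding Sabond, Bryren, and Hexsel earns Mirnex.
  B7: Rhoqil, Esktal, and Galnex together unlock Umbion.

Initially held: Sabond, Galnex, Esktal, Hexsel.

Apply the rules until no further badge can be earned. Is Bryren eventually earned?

Bryren would need Lamarc and Rhoqil (B4), but Lamarc is never earned.

No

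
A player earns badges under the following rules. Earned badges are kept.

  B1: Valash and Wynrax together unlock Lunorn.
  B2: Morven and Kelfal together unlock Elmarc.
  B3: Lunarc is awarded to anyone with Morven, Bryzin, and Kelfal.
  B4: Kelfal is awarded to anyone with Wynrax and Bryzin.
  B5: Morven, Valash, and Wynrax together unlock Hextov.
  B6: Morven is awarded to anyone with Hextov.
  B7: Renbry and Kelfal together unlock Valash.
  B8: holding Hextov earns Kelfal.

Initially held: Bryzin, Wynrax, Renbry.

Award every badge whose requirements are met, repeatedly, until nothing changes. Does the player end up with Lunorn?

With Wynrax and Bryzin, Kelfal is earned (B4).
With Renbry and Kelfal, Valash is earned (B7).
With Valash and Wynrax, Lunorn is earned (B1).

Yes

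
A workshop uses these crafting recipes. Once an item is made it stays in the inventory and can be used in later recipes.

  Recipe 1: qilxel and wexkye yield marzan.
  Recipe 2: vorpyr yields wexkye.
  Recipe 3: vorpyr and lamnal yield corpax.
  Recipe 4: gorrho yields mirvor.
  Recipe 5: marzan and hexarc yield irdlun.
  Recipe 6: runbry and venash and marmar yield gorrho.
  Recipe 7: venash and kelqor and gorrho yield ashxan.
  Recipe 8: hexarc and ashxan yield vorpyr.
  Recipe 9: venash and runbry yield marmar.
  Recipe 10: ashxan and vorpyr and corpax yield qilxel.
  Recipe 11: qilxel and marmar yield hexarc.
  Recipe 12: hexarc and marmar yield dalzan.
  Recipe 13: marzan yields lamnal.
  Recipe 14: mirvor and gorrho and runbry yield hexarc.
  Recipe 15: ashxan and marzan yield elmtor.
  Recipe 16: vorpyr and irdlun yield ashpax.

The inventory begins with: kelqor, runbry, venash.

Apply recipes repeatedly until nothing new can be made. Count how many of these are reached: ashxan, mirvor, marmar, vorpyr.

4

venash and runbry → marmar (Recipe 9).
runbry and venash and marmar → gorrho (Recipe 6).
venash and kelqor and gorrho → ashxan (Recipe 7).
Using Recipe 4, gorrho makes mirvor.
Using Recipe 14, mirvor, gorrho, and runbry make hexarc.
Using Recipe 8, hexarc and ashxan make vorpyr.
ashxan: reached.
mirvor: reached.
marmar: reached.
vorpyr: reached.
All 4 are reached.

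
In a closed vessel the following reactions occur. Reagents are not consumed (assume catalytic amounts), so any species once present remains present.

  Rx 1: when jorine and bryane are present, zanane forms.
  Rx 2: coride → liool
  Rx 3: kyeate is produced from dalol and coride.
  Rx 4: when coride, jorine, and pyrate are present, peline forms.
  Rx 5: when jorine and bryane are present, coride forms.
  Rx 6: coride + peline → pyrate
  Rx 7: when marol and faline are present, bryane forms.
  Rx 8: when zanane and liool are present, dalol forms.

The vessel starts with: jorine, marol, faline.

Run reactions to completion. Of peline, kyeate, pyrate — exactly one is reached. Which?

marol and faline present → bryane forms (Rx 7).
jorine and bryane present → zanane forms (Rx 1).
jorine and bryane present → coride forms (Rx 5).
coride present → liool forms (Rx 2).
zanane and liool present → dalol forms (Rx 8).
dalol and coride present → kyeate forms (Rx 3).
pyrate would need coride and peline (Rx 6), but peline never forms. peline would need coride, jorine, and pyrate (Rx 4), but pyrate never forms.

kyeate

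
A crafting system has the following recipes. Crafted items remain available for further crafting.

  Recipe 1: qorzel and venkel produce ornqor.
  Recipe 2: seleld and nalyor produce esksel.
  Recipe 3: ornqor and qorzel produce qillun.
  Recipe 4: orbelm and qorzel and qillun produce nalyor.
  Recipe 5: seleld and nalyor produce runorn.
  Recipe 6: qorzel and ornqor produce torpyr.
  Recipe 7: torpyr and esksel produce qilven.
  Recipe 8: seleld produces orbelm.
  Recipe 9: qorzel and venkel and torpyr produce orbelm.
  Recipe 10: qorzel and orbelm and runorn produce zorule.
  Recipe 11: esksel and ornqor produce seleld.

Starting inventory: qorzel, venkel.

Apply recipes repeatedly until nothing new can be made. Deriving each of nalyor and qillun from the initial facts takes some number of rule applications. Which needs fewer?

qillun: Using Recipe 1, qorzel and venkel make ornqor. ornqor and qorzel → qillun (Recipe 3). [2 rule applications]
nalyor: qorzel and venkel → ornqor (Recipe 1). ornqor and qorzel → qillun (Recipe 3). qorzel and ornqor → torpyr (Recipe 6). qorzel and venkel and torpyr → orbelm (Recipe 9). Using Recipe 4, orbelm, qorzel, and qillun make nalyor. [5 rule applications]
qillun needs fewer.

qillun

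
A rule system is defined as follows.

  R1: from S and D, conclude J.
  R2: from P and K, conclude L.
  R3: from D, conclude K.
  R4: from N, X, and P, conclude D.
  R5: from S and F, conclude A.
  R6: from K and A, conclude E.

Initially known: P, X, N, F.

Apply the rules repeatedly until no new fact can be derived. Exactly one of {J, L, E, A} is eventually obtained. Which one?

L

From N, X, and P, R4 gives D.
D holds, so K follows (R3).
From P and K, R2 gives L.
E would need K and A (R6), but A is never established. A would need S and F (R5), but S is never established. J would need S and D (R1), but S is never established.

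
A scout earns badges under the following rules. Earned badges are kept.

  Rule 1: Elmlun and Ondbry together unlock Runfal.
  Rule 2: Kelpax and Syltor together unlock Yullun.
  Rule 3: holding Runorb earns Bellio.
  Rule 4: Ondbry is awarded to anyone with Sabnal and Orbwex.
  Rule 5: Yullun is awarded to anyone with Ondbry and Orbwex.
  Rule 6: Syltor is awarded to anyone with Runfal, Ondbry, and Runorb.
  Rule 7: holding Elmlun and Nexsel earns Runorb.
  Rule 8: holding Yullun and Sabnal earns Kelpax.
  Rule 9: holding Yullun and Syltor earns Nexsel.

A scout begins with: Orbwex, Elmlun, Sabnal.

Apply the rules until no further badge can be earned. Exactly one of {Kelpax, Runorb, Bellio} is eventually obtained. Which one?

Kelpax

With Sabnal and Orbwex, Ondbry is earned (Rule 4).
With Ondbry and Orbwex, Yullun is earned (Rule 5).
With Yullun and Sabnal, Kelpax is earned (Rule 8).
Bellio would need Runorb (Rule 3), but Runorb is never earned. Runorb would need Elmlun and Nexsel (Rule 7), but Nexsel is never earned.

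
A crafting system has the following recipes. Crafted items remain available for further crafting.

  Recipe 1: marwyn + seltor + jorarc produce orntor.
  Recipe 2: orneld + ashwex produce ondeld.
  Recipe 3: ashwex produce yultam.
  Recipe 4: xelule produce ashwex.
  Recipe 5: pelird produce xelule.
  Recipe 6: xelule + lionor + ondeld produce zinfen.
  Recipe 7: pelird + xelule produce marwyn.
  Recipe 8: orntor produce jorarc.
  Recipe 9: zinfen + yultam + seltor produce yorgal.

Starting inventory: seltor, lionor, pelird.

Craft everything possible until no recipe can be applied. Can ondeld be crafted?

No

ondeld would need orneld and ashwex (Recipe 2), but orneld is never obtained.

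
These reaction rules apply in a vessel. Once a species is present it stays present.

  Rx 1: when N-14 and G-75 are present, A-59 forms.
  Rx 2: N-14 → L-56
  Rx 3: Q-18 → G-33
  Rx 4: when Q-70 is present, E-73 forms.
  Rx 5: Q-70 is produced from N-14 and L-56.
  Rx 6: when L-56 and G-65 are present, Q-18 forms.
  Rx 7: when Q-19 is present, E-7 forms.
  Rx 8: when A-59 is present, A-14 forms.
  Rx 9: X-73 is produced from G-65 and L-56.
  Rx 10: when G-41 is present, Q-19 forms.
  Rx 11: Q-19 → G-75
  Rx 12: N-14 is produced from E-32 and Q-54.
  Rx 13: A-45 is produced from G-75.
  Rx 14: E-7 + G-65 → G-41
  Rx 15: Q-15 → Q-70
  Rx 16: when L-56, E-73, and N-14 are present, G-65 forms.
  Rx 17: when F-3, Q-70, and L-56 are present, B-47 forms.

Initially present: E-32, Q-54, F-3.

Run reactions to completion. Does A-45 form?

A-45 would need G-75 (Rx 13), but G-75 never forms.

No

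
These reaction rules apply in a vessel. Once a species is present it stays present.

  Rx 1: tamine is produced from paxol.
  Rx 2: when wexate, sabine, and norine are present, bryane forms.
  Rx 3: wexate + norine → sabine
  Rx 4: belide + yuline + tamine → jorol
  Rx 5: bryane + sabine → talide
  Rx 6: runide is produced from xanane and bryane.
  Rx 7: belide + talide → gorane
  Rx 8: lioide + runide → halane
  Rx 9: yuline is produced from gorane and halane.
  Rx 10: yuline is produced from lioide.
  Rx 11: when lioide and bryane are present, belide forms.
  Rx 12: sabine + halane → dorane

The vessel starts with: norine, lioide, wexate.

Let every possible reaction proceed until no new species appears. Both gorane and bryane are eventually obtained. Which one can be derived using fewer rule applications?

bryane: wexate and norine present → sabine forms (Rx 3). wexate, sabine, and norine present → bryane forms (Rx 2). [2 rule applications]
gorane: wexate and norine present → sabine forms (Rx 3). wexate, sabine, and norine present → bryane forms (Rx 2). lioide and bryane present → belide forms (Rx 11). bryane and sabine present → talide forms (Rx 5). belide and talide present → gorane forms (Rx 7). [5 rule applications]
bryane needs fewer.

bryane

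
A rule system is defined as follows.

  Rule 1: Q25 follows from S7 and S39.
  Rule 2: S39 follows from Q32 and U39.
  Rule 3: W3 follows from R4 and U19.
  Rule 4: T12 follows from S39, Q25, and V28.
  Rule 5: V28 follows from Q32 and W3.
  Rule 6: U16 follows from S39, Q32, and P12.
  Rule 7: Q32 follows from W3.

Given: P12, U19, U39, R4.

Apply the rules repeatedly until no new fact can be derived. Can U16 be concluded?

From R4 and U19, Rule 3 gives W3.
W3 holds, so Q32 follows (Rule 7).
From Q32 and U39, Rule 2 gives S39.
From S39, Q32, and P12, Rule 6 gives U16.

Yes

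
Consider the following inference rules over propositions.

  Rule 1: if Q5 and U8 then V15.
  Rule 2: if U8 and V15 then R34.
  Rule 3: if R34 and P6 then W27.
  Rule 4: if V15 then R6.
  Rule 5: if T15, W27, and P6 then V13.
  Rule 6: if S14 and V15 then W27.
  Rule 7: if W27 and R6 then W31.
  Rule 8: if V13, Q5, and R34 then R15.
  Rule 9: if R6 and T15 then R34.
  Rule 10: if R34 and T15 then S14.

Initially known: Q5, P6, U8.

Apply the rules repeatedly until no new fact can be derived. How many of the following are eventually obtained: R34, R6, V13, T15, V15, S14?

From Q5 and U8, Rule 1 gives V15.
U8 and V15 hold, so R34 follows (Rule 2).
V15 holds, so R6 follows (Rule 4).
R34: reached.
R6: reached.
V13 would need T15, W27, and P6 (Rule 5), but T15 is never established.
No rule produces T15, and it is not given.
V15: reached.
S14 would need R34 and T15 (Rule 10), but T15 is never established.
Reached: R34, R6, and V15 — 3 of the 6.

3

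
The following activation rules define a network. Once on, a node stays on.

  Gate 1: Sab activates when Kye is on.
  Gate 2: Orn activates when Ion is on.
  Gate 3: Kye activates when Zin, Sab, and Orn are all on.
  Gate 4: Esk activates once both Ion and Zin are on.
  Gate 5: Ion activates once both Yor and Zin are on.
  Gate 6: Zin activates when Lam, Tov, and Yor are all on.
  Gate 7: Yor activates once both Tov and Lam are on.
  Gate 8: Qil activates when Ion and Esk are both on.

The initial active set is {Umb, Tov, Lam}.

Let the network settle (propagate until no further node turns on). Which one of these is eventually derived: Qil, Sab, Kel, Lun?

Gate 7: Tov and Lam on → Yor on.
Lam, Tov, and Yor are on, so Zin activates (Gate 6).
Yor and Zin are on, so Ion activates (Gate 5).
Ion and Zin are on, so Esk activates (Gate 4).
Ion and Esk are on, so Qil activates (Gate 8).
No rule produces Lun, and it is not given. No rule produces Kel, and it is not given. Sab would need Kye (Gate 1), but Kye never turns on.

Qil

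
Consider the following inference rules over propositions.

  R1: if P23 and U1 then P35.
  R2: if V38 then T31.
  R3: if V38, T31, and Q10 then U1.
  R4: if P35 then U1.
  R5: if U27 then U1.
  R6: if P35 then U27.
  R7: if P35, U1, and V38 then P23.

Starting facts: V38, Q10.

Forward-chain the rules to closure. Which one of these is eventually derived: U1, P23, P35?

U1

V38 holds, so T31 follows (R2).
V38, T31, and Q10 hold, so U1 follows (R3).
P35 would need P23 and U1 (R1), but P23 is never established. P23 would need P35, U1, and V38 (R7), but P35 is never established.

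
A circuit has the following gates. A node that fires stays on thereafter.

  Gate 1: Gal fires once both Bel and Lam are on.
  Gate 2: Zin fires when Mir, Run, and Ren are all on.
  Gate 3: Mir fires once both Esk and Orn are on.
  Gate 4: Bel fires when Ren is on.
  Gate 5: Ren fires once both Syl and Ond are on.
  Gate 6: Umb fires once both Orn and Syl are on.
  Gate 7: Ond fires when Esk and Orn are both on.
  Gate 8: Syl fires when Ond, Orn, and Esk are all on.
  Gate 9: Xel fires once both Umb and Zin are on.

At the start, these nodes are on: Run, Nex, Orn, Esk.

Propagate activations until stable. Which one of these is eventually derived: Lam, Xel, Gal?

Esk and Orn are on, so Mir fires (Gate 3).
Esk and Orn are on, so Ond fires (Gate 7).
Ond, Orn, and Esk are on, so Syl fires (Gate 8).
Gate 5: Syl and Ond on → Ren on.
Orn and Syl are on, so Umb fires (Gate 6).
Mir, Run, and Ren are on, so Zin fires (Gate 2).
Gate 9: Umb and Zin on → Xel on.
No rule produces Lam, and it is not given. Gal would need Bel and Lam (Gate 1), but Lam never turns on.

Xel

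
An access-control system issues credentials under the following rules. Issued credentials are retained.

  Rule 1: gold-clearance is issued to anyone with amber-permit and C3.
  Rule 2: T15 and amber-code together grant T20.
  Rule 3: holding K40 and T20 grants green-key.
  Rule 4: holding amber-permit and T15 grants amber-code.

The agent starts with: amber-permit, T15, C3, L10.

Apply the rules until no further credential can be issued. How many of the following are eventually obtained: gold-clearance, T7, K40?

Holding amber-permit and C3 grants gold-clearance (Rule 1).
gold-clearance: reached.
No rule produces T7, and it is not given.
No rule produces K40, and it is not given.
Reached: gold-clearance — 1 of the 3.

1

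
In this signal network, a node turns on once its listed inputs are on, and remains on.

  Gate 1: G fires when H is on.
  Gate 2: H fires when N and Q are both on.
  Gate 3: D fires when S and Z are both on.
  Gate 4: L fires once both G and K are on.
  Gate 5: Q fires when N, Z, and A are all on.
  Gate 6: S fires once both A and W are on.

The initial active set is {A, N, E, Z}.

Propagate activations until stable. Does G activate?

Gate 5: N, Z, and A on → Q on.
N and Q are on, so H fires (Gate 2).
H is on, so G fires (Gate 1).

Yes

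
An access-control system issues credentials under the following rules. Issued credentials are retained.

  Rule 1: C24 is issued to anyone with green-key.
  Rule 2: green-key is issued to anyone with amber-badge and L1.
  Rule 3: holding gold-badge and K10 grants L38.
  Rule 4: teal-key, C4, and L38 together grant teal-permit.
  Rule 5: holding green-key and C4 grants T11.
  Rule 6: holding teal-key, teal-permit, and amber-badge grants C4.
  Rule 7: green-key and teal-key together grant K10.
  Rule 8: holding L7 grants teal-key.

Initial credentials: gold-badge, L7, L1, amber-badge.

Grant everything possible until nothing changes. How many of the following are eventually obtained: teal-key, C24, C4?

Holding amber-badge and L1 grants green-key (Rule 2).
Holding L7 grants teal-key (Rule 8).
Holding green-key grants C24 (Rule 1).
teal-key: reached.
C24: reached.
C4 would need teal-key, teal-permit, and amber-badge (Rule 6), but teal-permit is never granted.
Reached: teal-key and C24 — 2 of the 3.

2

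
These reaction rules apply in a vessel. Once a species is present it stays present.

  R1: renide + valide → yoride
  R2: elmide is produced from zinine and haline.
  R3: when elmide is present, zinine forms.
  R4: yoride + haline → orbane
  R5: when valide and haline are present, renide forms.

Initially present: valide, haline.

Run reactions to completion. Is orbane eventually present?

valide and haline present → renide forms (R5).
renide and valide present → yoride forms (R1).
yoride and haline present → orbane forms (R4).

Yes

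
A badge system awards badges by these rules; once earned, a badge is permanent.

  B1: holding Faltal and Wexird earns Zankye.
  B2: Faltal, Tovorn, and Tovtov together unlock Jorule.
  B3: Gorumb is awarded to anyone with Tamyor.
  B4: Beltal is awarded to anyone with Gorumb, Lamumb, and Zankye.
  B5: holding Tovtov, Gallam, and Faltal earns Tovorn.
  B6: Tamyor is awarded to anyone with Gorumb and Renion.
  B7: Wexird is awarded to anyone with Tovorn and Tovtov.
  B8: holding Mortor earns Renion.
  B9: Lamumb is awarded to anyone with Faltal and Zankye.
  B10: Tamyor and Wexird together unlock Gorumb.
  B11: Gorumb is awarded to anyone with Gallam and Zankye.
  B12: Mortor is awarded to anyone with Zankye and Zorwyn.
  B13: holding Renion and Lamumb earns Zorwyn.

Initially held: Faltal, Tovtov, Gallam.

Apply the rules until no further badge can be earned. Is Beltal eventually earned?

With Tovtov, Gallam, and Faltal, Tovorn is earned (B5).
With Tovorn and Tovtov, Wexird is earned (B7).
With Faltal and Wexird, Zankye is earned (B1).
With Faltal and Zankye, Lamumb is earned (B9).
With Gallam and Zankye, Gorumb is earned (B11).
With Gorumb, Lamumb, and Zankye, Beltal is earned (B4).

Yes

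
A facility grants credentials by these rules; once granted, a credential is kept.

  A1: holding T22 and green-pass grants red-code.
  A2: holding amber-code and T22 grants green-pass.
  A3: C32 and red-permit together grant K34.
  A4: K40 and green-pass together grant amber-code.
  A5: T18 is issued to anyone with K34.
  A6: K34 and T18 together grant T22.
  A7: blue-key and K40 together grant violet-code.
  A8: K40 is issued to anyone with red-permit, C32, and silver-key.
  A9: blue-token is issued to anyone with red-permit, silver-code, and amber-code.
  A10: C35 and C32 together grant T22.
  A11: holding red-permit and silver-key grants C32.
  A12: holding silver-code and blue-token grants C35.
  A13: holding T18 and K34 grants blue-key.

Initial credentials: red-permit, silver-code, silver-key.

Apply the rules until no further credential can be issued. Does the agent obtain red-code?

red-code would need T22 and green-pass (A1), but green-pass is never granted.

No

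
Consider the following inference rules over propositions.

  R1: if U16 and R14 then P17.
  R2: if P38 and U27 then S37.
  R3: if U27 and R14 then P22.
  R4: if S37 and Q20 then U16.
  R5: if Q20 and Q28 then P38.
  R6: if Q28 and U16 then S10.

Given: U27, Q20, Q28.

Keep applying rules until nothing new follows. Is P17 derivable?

P17 would need U16 and R14 (R1), but R14 is never established.

No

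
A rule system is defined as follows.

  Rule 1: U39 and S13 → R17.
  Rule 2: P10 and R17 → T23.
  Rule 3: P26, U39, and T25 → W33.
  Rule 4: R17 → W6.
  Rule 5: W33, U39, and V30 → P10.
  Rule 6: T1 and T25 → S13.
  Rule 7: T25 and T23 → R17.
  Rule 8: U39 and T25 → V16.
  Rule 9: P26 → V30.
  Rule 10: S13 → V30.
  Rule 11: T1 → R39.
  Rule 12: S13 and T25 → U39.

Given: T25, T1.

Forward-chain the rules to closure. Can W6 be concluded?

Yes

From T1 and T25, Rule 6 gives S13.
S13 and T25 hold, so U39 follows (Rule 12).
From U39 and S13, Rule 1 gives R17.
From R17, Rule 4 gives W6.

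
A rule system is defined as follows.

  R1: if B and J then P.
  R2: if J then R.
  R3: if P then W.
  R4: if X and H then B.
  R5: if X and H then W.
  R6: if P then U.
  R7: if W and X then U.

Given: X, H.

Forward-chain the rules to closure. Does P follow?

P would need B and J (R1), but J is never established.

No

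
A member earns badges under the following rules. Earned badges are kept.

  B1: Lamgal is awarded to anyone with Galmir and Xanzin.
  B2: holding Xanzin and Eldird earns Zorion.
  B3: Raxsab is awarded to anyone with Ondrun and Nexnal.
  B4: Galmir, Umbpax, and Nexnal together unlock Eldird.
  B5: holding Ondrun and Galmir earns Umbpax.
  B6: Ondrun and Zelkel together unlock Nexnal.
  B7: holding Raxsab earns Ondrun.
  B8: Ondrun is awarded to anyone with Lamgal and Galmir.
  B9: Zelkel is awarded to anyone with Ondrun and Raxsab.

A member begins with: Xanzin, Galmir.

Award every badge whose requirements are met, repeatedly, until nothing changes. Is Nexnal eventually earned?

No

Nexnal would need Ondrun and Zelkel (B6), but Zelkel is never earned.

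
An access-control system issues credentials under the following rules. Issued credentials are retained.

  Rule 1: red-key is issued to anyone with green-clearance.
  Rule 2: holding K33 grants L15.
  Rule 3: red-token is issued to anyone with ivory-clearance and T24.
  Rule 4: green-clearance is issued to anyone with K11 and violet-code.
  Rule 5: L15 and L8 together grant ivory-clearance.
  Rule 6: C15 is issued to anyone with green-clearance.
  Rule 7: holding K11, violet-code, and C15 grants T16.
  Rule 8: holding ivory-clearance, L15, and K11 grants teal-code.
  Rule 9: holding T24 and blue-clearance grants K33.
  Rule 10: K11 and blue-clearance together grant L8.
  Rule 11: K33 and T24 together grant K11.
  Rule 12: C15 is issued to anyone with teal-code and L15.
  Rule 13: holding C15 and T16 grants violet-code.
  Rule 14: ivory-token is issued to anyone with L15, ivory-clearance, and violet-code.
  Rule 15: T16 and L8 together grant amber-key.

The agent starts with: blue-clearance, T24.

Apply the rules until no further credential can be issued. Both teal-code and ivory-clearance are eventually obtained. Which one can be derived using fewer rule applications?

ivory-clearance: Holding T24 and blue-clearance grants K33 (Rule 9). Holding K33 grants L15 (Rule 2). Holding K33 and T24 grants K11 (Rule 11). Holding K11 and blue-clearance grants L8 (Rule 10). Holding L15 and L8 grants ivory-clearance (Rule 5). [5 rule applications]
teal-code: Holding T24 and blue-clearance grants K33 (Rule 9). Holding K33 grants L15 (Rule 2). Holding K33 and T24 grants K11 (Rule 11). Holding K11 and blue-clearance grants L8 (Rule 10). Holding L15 and L8 grants ivory-clearance (Rule 5). Holding ivory-clearance, L15, and K11 grants teal-code (Rule 8). [6 rule applications]
ivory-clearance needs fewer.

ivory-clearance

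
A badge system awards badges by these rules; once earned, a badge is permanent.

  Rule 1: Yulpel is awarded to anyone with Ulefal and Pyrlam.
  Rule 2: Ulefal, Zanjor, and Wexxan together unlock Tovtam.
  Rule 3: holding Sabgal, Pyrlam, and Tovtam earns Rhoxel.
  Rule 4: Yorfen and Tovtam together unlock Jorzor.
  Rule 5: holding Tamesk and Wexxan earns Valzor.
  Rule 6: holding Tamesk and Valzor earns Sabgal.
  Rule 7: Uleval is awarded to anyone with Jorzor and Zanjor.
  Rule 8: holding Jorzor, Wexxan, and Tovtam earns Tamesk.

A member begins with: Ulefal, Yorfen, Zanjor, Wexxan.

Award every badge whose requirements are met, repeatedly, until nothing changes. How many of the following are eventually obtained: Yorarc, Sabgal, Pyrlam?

With Ulefal, Zanjor, and Wexxan, Tovtam is earned (Rule 2).
With Yorfen and Tovtam, Jorzor is earned (Rule 4).
With Jorzor, Wexxan, and Tovtam, Tamesk is earned (Rule 8).
With Tamesk and Wexxan, Valzor is earned (Rule 5).
With Tamesk and Valzor, Sabgal is earned (Rule 6).
No rule produces Yorarc, and it is not given.
Sabgal: reached.
No rule produces Pyrlam, and it is not given.
Reached: Sabgal — 1 of the 3.

1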